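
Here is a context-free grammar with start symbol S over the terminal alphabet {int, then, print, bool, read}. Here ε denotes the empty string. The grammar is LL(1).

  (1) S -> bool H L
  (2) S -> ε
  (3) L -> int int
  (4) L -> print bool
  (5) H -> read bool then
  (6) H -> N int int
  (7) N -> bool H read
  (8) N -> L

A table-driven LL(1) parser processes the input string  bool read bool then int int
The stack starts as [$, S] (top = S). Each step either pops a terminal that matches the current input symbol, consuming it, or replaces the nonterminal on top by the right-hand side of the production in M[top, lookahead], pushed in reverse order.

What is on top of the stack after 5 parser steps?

then

     Stack               Input                          Action
  1  $ S                 bool read bool then int int $  expand S -> bool H L
  2  $ L H bool          bool read bool then int int $  match bool
  3  $ L H               read bool then int int $       expand H -> read bool then
  4  $ L then bool read  read bool then int int $       match read
  5  $ L then bool       bool then int int $            match bool
Stack after step 5: $ L then (top = then).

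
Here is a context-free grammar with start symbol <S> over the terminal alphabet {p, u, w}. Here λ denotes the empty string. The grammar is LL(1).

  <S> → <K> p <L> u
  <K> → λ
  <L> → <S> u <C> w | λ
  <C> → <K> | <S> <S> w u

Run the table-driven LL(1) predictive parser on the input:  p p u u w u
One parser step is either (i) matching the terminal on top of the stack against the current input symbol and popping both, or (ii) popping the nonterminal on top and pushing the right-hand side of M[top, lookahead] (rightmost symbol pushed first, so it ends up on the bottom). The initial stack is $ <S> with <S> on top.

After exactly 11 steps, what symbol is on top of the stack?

      Stack                    Input          Action
   1  $ <S>                    p p u u w u $  expand <S> → <K> p <L> u
   2  $ u <L> p <K>            p p u u w u $  expand <K> → λ
   3  $ u <L> p                p p u u w u $  match p
   4  $ u <L>                  p u u w u $    expand <L> → <S> u <C> w
   5  $ u w <C> u <S>          p u u w u $    expand <S> → <K> p <L> u
   6  $ u w <C> u u <L> p <K>  p u u w u $    expand <K> → λ
   7  $ u w <C> u u <L> p      p u u w u $    match p
   8  $ u w <C> u u <L>        u u w u $      expand <L> → λ
   9  $ u w <C> u u            u u w u $      match u
  10  $ u w <C> u              u w u $        match u
  11  $ u w <C>                w u $          expand <C> → <K>
Stack after step 11: $ u w <K> (top = <K>).

<K>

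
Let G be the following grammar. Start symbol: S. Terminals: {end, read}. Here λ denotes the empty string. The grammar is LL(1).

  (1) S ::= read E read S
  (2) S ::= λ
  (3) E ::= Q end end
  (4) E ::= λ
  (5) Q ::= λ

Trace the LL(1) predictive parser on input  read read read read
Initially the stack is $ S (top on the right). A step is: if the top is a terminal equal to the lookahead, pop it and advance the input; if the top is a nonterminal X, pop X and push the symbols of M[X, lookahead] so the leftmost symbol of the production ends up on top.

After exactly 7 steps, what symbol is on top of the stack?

     Stack            Input                  Action
  1  $ S              read read read read $  expand S ::= read E read S
  2  $ S read E read  read read read read $  match read
  3  $ S read E       read read read $       expand E ::= λ
  4  $ S read         read read read $       match read
  5  $ S              read read $            expand S ::= read E read S
  6  $ S read E read  read read $            match read
  7  $ S read E       read $                 expand E ::= λ
Stack after step 7: $ S read (top = read).

read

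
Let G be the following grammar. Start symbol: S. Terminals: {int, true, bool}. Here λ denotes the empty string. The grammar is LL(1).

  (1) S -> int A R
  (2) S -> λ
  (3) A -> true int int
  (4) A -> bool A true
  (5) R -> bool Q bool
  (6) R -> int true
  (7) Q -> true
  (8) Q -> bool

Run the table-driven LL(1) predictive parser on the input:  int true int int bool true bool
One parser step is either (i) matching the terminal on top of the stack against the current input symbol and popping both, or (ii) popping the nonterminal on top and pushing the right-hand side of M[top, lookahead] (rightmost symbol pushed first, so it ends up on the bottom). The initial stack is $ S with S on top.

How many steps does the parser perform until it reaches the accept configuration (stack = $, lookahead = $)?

11

      Stack             Input                              Action
   1  $ S               int true int int bool true bool $  expand S -> int A R
   2  $ R A int         int true int int bool true bool $  match int
   3  $ R A             true int int bool true bool $      expand A -> true int int
   4  $ R int int true  true int int bool true bool $      match true
   5  $ R int int       int int bool true bool $           match int
   6  $ R int           int bool true bool $               match int
   7  $ R               bool true bool $                   expand R -> bool Q bool
   8  $ bool Q bool     bool true bool $                   match bool
   9  $ bool Q          true bool $                        expand Q -> true
  10  $ bool true       true bool $                        match true
  11  $ bool            bool $                             match bool
Accept reached after 11 steps.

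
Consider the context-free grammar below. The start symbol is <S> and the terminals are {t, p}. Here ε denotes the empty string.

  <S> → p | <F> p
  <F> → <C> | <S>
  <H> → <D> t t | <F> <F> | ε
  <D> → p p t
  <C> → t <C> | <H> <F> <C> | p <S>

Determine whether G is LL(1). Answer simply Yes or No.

No

FIRST(<S>) = {p, t}
FIRST(<F>) = {p, t}
FIRST(<H>) = {ε, p, t}
FIRST(<D>) = {p}
FIRST(<C>) = {p, t}
FOLLOW(<S>) = {$, p, t}
FOLLOW(<F>) = {p, t}
FOLLOW(<H>) = {p, t}
FOLLOW(<D>) = {t}
FOLLOW(<C>) = {p, t}
Cell M[<C>, p] receives both <C> → <H> <F> <C> and <C> → p <S> — the grammar is not LL(1).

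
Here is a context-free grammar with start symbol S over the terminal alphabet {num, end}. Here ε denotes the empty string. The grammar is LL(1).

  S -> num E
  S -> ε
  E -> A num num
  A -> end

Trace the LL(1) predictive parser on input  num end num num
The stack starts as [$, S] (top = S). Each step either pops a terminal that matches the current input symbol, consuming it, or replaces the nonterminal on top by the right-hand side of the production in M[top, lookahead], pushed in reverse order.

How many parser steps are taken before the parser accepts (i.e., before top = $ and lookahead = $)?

7

     Stack          Input              Action
  1  $ S            num end num num $  expand S -> num E
  2  $ E num        num end num num $  match num
  3  $ E            end num num $      expand E -> A num num
  4  $ num num A    end num num $      expand A -> end
  5  $ num num end  end num num $      match end
  6  $ num num      num num $          match num
  7  $ num          num $              match num
Accept reached after 7 steps.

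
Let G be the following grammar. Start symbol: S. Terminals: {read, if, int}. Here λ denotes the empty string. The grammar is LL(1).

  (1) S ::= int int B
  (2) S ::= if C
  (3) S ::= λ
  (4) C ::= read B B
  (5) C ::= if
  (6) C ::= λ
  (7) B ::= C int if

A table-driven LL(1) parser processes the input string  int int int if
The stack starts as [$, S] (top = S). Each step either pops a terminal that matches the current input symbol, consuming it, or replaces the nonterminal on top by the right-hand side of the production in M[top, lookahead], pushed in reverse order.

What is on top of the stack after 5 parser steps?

step 1: stack=$ S  input=int int int if $  — expand S ::= int int B
step 2: stack=$ B int int  input=int int int if $  — match int
step 3: stack=$ B int  input=int int if $  — match int
step 4: stack=$ B  input=int if $  — expand B ::= C int if
step 5: stack=$ if int C  input=int if $  — expand C ::= λ
Stack after step 5: $ if int (top = int).

int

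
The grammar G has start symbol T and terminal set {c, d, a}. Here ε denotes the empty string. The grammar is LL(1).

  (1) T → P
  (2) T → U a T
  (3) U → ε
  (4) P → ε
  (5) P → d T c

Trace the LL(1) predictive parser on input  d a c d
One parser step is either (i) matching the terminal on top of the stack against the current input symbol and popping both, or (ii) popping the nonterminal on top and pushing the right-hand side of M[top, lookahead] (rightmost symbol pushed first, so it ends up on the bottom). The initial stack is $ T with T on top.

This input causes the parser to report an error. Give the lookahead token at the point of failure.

d

step 1: stack=$ T  input=d a c d $  — expand T → P
step 2: stack=$ P  input=d a c d $  — expand P → d T c
step 3: stack=$ c T d  input=d a c d $  — match d
step 4: stack=$ c T  input=a c d $  — expand T → U a T
step 5: stack=$ c T a U  input=a c d $  — expand U → ε
step 6: stack=$ c T a  input=a c d $  — match a
step 7: stack=$ c T  input=c d $  — expand T → P
step 8: stack=$ c P  input=c d $  — expand P → ε
step 9: stack=$ c  input=c d $  — match c
step 10: stack=$  input=d $  — error: stack empty but input remains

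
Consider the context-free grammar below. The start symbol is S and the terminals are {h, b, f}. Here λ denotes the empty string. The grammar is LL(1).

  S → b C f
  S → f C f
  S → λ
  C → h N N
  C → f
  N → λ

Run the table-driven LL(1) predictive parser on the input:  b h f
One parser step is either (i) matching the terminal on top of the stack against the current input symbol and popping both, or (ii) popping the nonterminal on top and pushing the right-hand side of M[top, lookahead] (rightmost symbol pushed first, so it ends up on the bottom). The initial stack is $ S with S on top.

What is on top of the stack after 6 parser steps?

f

     Stack      Input    Action
  1  $ S        b h f $  expand S → b C f
  2  $ f C b    b h f $  match b
  3  $ f C      h f $    expand C → h N N
  4  $ f N N h  h f $    match h
  5  $ f N N    f $      expand N → λ
  6  $ f N      f $      expand N → λ
Stack after step 6: $ f (top = f).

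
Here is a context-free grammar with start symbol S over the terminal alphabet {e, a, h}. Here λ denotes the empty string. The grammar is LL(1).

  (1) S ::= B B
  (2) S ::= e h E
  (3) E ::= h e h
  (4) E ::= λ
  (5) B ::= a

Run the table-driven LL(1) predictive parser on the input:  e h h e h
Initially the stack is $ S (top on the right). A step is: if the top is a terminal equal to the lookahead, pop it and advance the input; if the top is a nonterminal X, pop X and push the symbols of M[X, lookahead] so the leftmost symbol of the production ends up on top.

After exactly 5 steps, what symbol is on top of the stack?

step 1: stack=$ S  input=e h h e h $  — expand S ::= e h E
step 2: stack=$ E h e  input=e h h e h $  — match e
step 3: stack=$ E h  input=h h e h $  — match h
step 4: stack=$ E  input=h e h $  — expand E ::= h e h
step 5: stack=$ h e h  input=h e h $  — match h
Stack after step 5: $ h e (top = e).

e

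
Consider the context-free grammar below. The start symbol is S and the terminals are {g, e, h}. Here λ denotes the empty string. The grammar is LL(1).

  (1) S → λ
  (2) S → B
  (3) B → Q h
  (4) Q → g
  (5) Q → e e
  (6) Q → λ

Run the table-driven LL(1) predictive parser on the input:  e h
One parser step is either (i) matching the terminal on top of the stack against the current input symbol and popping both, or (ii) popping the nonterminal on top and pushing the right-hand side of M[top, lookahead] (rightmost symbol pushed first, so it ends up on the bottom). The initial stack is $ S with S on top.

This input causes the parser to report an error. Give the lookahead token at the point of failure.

h

step 1: stack=$ S  input=e h $  — expand S → B
step 2: stack=$ B  input=e h $  — expand B → Q h
step 3: stack=$ h Q  input=e h $  — expand Q → e e
step 4: stack=$ h e e  input=e h $  — match e
step 5: stack=$ h e  input=h $  — error: top is terminal e but lookahead is h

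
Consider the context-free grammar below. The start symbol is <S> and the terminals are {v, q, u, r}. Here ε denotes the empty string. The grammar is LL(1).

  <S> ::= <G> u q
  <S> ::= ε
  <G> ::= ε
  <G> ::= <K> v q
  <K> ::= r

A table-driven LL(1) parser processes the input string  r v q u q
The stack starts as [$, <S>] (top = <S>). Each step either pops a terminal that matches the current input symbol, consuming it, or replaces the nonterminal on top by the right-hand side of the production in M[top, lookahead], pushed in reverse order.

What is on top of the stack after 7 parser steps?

q

     Stack          Input        Action
  1  $ <S>          r v q u q $  expand <S> ::= <G> u q
  2  $ q u <G>      r v q u q $  expand <G> ::= <K> v q
  3  $ q u q v <K>  r v q u q $  expand <K> ::= r
  4  $ q u q v r    r v q u q $  match r
  5  $ q u q v      v q u q $    match v
  6  $ q u q        q u q $      match q
  7  $ q u          u q $        match u
Stack after step 7: $ q (top = q).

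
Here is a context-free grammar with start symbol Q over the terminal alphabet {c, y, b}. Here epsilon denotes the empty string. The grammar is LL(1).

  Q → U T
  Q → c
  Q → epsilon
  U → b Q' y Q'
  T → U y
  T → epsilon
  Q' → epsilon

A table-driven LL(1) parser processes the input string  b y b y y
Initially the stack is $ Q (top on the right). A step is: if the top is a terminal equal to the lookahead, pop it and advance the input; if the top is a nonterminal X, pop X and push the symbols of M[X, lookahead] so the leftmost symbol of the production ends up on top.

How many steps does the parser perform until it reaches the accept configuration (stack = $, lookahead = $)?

step 1: stack=$ Q  input=b y b y y $  — expand Q → U T
step 2: stack=$ T U  input=b y b y y $  — expand U → b Q' y Q'
step 3: stack=$ T Q' y Q' b  input=b y b y y $  — match b
step 4: stack=$ T Q' y Q'  input=y b y y $  — expand Q' → epsilon
step 5: stack=$ T Q' y  input=y b y y $  — match y
step 6: stack=$ T Q'  input=b y y $  — expand Q' → epsilon
step 7: stack=$ T  input=b y y $  — expand T → U y
step 8: stack=$ y U  input=b y y $  — expand U → b Q' y Q'
step 9: stack=$ y Q' y Q' b  input=b y y $  — match b
step 10: stack=$ y Q' y Q'  input=y y $  — expand Q' → epsilon
step 11: stack=$ y Q' y  input=y y $  — match y
step 12: stack=$ y Q'  input=y $  — expand Q' → epsilon
step 13: stack=$ y  input=y $  — match y
Accept reached after 13 steps.

13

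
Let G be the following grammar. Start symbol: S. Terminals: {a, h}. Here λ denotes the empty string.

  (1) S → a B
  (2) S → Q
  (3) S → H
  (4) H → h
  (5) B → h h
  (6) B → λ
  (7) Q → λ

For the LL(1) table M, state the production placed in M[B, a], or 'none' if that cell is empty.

none

FIRST(H) = {h}
FIRST(B) = {λ, h}
FIRST(Q) = {λ}
FIRST(S) = {λ, a, h}  (via Q, H)
FOLLOW(S) includes $ since S is the start symbol.
FOLLOW(S): S appears on no right-hand side. Thus FOLLOW(S) = {$}.
FOLLOW(B): in S→a B, the suffix after B is empty, so FOLLOW(B) ⊇ FOLLOW(S) = {$}. Thus FOLLOW(B) = {$}.
For B → h h: FIRST(h h) = {h}, so it goes in M[B, t] for t ∈ {h}.
For B → λ: FIRST(λ) = {λ}, so it goes in M[B, t] for t ∈ {}; since λ ∈ FIRST, also for every t ∈ FOLLOW(B) = {$}.
None of these place a production in M[B, a].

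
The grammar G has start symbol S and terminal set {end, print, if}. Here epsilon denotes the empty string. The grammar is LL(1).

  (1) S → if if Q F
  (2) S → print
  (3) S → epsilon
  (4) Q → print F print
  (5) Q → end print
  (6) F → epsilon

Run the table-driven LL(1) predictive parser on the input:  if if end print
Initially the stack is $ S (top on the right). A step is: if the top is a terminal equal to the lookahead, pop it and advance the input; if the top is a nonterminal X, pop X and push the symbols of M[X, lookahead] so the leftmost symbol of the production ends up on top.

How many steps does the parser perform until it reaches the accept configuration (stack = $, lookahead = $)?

7

     Stack          Input              Action
  1  $ S            if if end print $  expand S → if if Q F
  2  $ F Q if if    if if end print $  match if
  3  $ F Q if       if end print $     match if
  4  $ F Q          end print $        expand Q → end print
  5  $ F print end  end print $        match end
  6  $ F print      print $            match print
  7  $ F            $                  expand F → epsilon
Accept reached after 7 steps.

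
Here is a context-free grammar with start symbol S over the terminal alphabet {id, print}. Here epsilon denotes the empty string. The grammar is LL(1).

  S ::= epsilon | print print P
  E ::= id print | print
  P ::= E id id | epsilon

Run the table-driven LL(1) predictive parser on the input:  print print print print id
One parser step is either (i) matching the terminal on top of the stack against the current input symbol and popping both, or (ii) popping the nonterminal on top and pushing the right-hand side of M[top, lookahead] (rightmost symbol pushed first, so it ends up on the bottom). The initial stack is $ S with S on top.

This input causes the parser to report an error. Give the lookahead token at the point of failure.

step 1: stack=$ S  input=print print print print id $  — expand S ::= print print P
step 2: stack=$ P print print  input=print print print print id $  — match print
step 3: stack=$ P print  input=print print print id $  — match print
step 4: stack=$ P  input=print print id $  — expand P ::= E id id
step 5: stack=$ id id E  input=print print id $  — expand E ::= print
step 6: stack=$ id id print  input=print print id $  — match print
step 7: stack=$ id id  input=print id $  — error: top is terminal id but lookahead is print

print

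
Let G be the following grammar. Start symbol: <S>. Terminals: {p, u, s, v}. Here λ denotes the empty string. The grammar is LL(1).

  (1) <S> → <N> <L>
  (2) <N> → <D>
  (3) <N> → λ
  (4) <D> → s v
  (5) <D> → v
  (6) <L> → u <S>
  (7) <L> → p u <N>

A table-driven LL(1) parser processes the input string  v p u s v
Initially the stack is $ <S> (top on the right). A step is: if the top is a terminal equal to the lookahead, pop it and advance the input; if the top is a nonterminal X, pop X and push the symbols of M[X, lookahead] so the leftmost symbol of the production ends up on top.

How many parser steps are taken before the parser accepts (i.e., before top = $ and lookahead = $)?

11

step 1: stack=$ <S>  input=v p u s v $  — expand <S> → <N> <L>
step 2: stack=$ <L> <N>  input=v p u s v $  — expand <N> → <D>
step 3: stack=$ <L> <D>  input=v p u s v $  — expand <D> → v
step 4: stack=$ <L> v  input=v p u s v $  — match v
step 5: stack=$ <L>  input=p u s v $  — expand <L> → p u <N>
step 6: stack=$ <N> u p  input=p u s v $  — match p
step 7: stack=$ <N> u  input=u s v $  — match u
step 8: stack=$ <N>  input=s v $  — expand <N> → <D>
step 9: stack=$ <D>  input=s v $  — expand <D> → s v
step 10: stack=$ v s  input=s v $  — match s
step 11: stack=$ v  input=v $  — match v
Accept reached after 11 steps.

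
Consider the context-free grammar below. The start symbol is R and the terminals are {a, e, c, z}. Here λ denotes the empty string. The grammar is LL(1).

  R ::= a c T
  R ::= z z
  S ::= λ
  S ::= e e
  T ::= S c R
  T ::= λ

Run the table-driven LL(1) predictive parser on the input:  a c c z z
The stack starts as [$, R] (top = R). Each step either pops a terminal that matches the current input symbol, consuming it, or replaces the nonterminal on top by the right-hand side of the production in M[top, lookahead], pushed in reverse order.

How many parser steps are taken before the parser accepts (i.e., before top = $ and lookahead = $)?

9

step 1: stack=$ R  input=a c c z z $  — expand R ::= a c T
step 2: stack=$ T c a  input=a c c z z $  — match a
step 3: stack=$ T c  input=c c z z $  — match c
step 4: stack=$ T  input=c z z $  — expand T ::= S c R
step 5: stack=$ R c S  input=c z z $  — expand S ::= λ
step 6: stack=$ R c  input=c z z $  — match c
step 7: stack=$ R  input=z z $  — expand R ::= z z
step 8: stack=$ z z  input=z z $  — match z
step 9: stack=$ z  input=z $  — match z
Accept reached after 9 steps.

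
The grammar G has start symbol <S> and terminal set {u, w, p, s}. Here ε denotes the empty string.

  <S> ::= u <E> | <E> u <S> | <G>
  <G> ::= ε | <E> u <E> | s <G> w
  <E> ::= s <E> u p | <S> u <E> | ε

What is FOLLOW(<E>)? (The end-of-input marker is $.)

FIRST(<S>) = {ε, s, u}  (via <E> u <S>, <G>)
FIRST(<E>) = {ε, s, u}  (via <S> u <E>)
FIRST(<G>) = {ε, s, u}  (via <E> u <E>)
FOLLOW(<S>) includes $ since <S> is the start symbol.
FOLLOW(<S>): in <S>::=<E> u <S>, the suffix after <S> is empty (adds nothing new); in <E>::=<S> u <E>, <S> is followed by u <E> with FIRST {u}. Thus FOLLOW(<S>) = {$, u}.
FOLLOW(<G>): in <S>::=<G>, the suffix after <G> is empty, so FOLLOW(<G>) ⊇ FOLLOW(<S>) = {$, u}; in <G>::=s <G> w, <G> is followed by w with FIRST {w}. Thus FOLLOW(<G>) = {$, u, w}.
FOLLOW(<E>): in <S>::=u <E>, the suffix after <E> is empty, so FOLLOW(<E>) ⊇ FOLLOW(<S>) = {$, u}; in <S>::=<E> u <S>, <E> is followed by u <S> with FIRST {u}; in <G>::=<E> u <E> (occurrence 1), <E> is followed by u <E> with FIRST {u}; in <G>::=<E> u <E> (occurrence 2), the suffix after <E> is empty, so FOLLOW(<E>) ⊇ FOLLOW(<G>) = {$, u, w}; in <E>::=s <E> u p, <E> is followed by u p with FIRST {u}; in <E>::=<S> u <E>, the suffix after <E> is empty (adds nothing new). Thus FOLLOW(<E>) = {$, u, w}.

{$, u, w}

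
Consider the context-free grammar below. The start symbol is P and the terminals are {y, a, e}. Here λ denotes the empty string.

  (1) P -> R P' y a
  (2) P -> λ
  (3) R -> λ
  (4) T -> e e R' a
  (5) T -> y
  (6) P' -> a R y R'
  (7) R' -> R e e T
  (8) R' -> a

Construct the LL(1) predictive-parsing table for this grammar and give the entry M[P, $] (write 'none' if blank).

P -> λ

FIRST(R): from R->λ we get {λ}. So FIRST(R) = {λ}.
FIRST(T): from T->e e R' a we get {e}; from T->y we get {y}. So FIRST(T) = {e, y}.
FIRST(P'): from P'->a R y R' we get {a}. So FIRST(P') = {a}.
FIRST(P): from P->R P' y a we get {a}; from P->λ we get {λ}. So FIRST(P) = {λ, a}.
FIRST(R'): from R'->R e e T we get {e}; from R'->a we get {a}. So FIRST(R') = {a, e}.
FOLLOW(P) includes $ since P is the start symbol.
FOLLOW(P): P appears on no right-hand side. Thus FOLLOW(P) = {$}.
For P -> R P' y a: FIRST(R P' y a) = {a}, so it goes in M[P, t] for t ∈ {a}.
For P -> λ: FIRST(λ) = {λ}, so it goes in M[P, t] for t ∈ {}; since λ ∈ FIRST, also for every t ∈ FOLLOW(P) = {$}.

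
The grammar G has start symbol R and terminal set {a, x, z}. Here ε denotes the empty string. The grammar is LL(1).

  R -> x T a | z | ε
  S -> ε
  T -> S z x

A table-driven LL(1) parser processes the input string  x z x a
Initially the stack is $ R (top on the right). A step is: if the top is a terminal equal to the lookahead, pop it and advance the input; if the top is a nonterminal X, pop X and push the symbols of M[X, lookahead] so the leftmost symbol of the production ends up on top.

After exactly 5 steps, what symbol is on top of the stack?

step 1: stack=$ R  input=x z x a $  — expand R -> x T a
step 2: stack=$ a T x  input=x z x a $  — match x
step 3: stack=$ a T  input=z x a $  — expand T -> S z x
step 4: stack=$ a x z S  input=z x a $  — expand S -> ε
step 5: stack=$ a x z  input=z x a $  — match z
Stack after step 5: $ a x (top = x).

x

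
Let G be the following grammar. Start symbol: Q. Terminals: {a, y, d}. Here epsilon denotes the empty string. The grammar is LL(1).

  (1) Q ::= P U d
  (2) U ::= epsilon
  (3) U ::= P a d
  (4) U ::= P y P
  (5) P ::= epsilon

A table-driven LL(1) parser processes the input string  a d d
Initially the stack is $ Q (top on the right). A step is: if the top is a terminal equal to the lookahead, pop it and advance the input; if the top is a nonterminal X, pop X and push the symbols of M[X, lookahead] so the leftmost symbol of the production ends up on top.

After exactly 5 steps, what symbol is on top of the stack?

step 1: stack=$ Q  input=a d d $  — expand Q ::= P U d
step 2: stack=$ d U P  input=a d d $  — expand P ::= epsilon
step 3: stack=$ d U  input=a d d $  — expand U ::= P a d
step 4: stack=$ d d a P  input=a d d $  — expand P ::= epsilon
step 5: stack=$ d d a  input=a d d $  — match a
Stack after step 5: $ d d (top = d).

d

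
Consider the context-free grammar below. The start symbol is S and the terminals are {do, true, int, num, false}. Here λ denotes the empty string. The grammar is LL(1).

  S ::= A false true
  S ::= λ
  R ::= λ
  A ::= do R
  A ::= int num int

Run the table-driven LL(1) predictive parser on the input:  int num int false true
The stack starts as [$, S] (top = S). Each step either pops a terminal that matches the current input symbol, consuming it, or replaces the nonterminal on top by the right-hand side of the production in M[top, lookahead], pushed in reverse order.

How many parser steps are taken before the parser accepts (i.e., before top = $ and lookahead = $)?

     Stack                     Input                     Action
  1  $ S                       int num int false true $  expand S ::= A false true
  2  $ true false A            int num int false true $  expand A ::= int num int
  3  $ true false int num int  int num int false true $  match int
  4  $ true false int num      num int false true $      match num
  5  $ true false int          int false true $          match int
  6  $ true false              false true $              match false
  7  $ true                    true $                    match true
Accept reached after 7 steps.

7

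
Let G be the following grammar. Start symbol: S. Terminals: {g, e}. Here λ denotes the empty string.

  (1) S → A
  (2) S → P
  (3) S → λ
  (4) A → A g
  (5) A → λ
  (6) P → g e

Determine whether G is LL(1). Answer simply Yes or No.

No

FIRST(S) = {λ, g}
FIRST(A) = {λ, g}
FIRST(P) = {g}
FOLLOW(S) = {$}
FOLLOW(A) = {$, g}
FOLLOW(P) = {$}
Cell M[A, g] receives both A → A g and A → λ — the grammar is not LL(1).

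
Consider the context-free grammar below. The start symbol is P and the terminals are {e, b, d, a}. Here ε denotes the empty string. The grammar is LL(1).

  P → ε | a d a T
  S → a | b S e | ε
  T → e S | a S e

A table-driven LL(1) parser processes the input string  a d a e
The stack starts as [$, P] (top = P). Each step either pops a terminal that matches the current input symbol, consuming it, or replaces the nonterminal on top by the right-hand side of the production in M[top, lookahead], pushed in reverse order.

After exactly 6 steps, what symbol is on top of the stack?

     Stack      Input      Action
  1  $ P        a d a e $  expand P → a d a T
  2  $ T a d a  a d a e $  match a
  3  $ T a d    d a e $    match d
  4  $ T a      a e $      match a
  5  $ T        e $        expand T → e S
  6  $ S e      e $        match e
Stack after step 6: $ S (top = S).

S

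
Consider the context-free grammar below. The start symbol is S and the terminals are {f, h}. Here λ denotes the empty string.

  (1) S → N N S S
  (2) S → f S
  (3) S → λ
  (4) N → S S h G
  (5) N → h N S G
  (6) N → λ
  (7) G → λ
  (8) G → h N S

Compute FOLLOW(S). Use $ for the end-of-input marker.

{$, f, h}

FIRST(G): from G→λ we get {λ}; from G→h N S we get {h}. So FIRST(G) = {λ, h}.
FIRST(S): from S→N N S S we get {λ, f, h}; from S→f S we get {f}; from S→λ we get {λ}. So FIRST(S) = {λ, f, h}.
FIRST(N): from N→S S h G we get {f, h}; from N→h N S G we get {h}; from N→λ we get {λ}. So FIRST(N) = {λ, f, h}.
FOLLOW(S) includes $ since S is the start symbol.
FOLLOW(S): in S→N N S S (occurrence 1), S is followed by S with FIRST {λ, f, h}; in S→N N S S (occurrence 1), the suffix after S is nullable (adds nothing new); in S→N N S S (occurrence 2), the suffix after S is empty (adds nothing new); in S→f S, the suffix after S is empty (adds nothing new); in N→S S h G (occurrence 1), S is followed by S h G with FIRST {f, h}; in N→S S h G (occurrence 2), S is followed by h G with FIRST {h}; in N→h N S G, S is followed by G with FIRST {λ, h}; in N→h N S G, the suffix after S is nullable, so FOLLOW(S) ⊇ FOLLOW(N) = {$, f, h}; in G→h N S, the suffix after S is empty, so FOLLOW(S) ⊇ FOLLOW(G) = {$, f, h}. Thus FOLLOW(S) = {$, f, h}.
FOLLOW(N): in S→N N S S (occurrence 1), N is followed by N S S with FIRST {λ, f, h}; in S→N N S S (occurrence 1), the suffix after N is nullable, so FOLLOW(N) ⊇ FOLLOW(S) = {$, f, h}; in S→N N S S (occurrence 2), N is followed by S S with FIRST {λ, f, h}; in S→N N S S (occurrence 2), the suffix after N is nullable, so FOLLOW(N) ⊇ FOLLOW(S) = {$, f, h}; in N→h N S G, N is followed by S G with FIRST {λ, f, h}; in N→h N S G, the suffix after N is nullable (adds nothing new); in G→h N S, N is followed by S with FIRST {λ, f, h}; in G→h N S, the suffix after N is nullable, so FOLLOW(N) ⊇ FOLLOW(G) = {$, f, h}. Thus FOLLOW(N) = {$, f, h}.
FOLLOW(G): in N→S S h G, the suffix after G is empty, so FOLLOW(G) ⊇ FOLLOW(N) = {$, f, h}; in N→h N S G, the suffix after G is empty, so FOLLOW(G) ⊇ FOLLOW(N) = {$, f, h}. Thus FOLLOW(G) = {$, f, h}.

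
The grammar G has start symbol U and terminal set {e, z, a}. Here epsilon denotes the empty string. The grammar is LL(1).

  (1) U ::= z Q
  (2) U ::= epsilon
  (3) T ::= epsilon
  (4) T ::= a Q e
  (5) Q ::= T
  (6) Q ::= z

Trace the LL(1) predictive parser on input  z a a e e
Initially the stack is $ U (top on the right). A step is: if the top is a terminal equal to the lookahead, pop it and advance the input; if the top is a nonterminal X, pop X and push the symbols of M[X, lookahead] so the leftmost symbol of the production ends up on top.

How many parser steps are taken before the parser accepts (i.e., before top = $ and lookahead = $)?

12

      Stack      Input        Action
   1  $ U        z a a e e $  expand U ::= z Q
   2  $ Q z      z a a e e $  match z
   3  $ Q        a a e e $    expand Q ::= T
   4  $ T        a a e e $    expand T ::= a Q e
   5  $ e Q a    a a e e $    match a
   6  $ e Q      a e e $      expand Q ::= T
   7  $ e T      a e e $      expand T ::= a Q e
   8  $ e e Q a  a e e $      match a
   9  $ e e Q    e e $        expand Q ::= T
  10  $ e e T    e e $        expand T ::= epsilon
  11  $ e e      e e $        match e
  12  $ e        e $          match e
Accept reached after 12 steps.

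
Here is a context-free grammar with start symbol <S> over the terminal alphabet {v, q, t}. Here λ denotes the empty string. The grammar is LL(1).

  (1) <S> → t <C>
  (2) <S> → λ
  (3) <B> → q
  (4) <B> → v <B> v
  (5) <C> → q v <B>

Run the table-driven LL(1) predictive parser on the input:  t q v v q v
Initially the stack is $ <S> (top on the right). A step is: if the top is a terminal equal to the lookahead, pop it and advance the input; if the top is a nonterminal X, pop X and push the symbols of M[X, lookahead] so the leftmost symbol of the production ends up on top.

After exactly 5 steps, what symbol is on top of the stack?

step 1: stack=$ <S>  input=t q v v q v $  — expand <S> → t <C>
step 2: stack=$ <C> t  input=t q v v q v $  — match t
step 3: stack=$ <C>  input=q v v q v $  — expand <C> → q v <B>
step 4: stack=$ <B> v q  input=q v v q v $  — match q
step 5: stack=$ <B> v  input=v v q v $  — match v
Stack after step 5: $ <B> (top = <B>).

<B>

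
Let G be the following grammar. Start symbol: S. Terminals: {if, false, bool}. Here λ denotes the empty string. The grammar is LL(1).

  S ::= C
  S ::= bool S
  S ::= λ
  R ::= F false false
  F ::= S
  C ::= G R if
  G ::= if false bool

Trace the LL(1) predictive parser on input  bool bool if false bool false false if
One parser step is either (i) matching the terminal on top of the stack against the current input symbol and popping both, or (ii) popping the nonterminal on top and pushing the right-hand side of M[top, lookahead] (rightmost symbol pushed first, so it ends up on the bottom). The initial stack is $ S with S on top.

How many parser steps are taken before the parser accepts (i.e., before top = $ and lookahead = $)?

16

step 1: stack=$ S  input=bool bool if false bool false false if $  — expand S ::= bool S
step 2: stack=$ S bool  input=bool bool if false bool false false if $  — match bool
step 3: stack=$ S  input=bool if false bool false false if $  — expand S ::= bool S
step 4: stack=$ S bool  input=bool if false bool false false if $  — match bool
step 5: stack=$ S  input=if false bool false false if $  — expand S ::= C
step 6: stack=$ C  input=if false bool false false if $  — expand C ::= G R if
step 7: stack=$ if R G  input=if false bool false false if $  — expand G ::= if false bool
step 8: stack=$ if R bool false if  input=if false bool false false if $  — match if
step 9: stack=$ if R bool false  input=false bool false false if $  — match false
step 10: stack=$ if R bool  input=bool false false if $  — match bool
step 11: stack=$ if R  input=false false if $  — expand R ::= F false false
step 12: stack=$ if false false F  input=false false if $  — expand F ::= S
step 13: stack=$ if false false S  input=false false if $  — expand S ::= λ
step 14: stack=$ if false false  input=false false if $  — match false
step 15: stack=$ if false  input=false if $  — match false
step 16: stack=$ if  input=if $  — match if
Accept reached after 16 steps.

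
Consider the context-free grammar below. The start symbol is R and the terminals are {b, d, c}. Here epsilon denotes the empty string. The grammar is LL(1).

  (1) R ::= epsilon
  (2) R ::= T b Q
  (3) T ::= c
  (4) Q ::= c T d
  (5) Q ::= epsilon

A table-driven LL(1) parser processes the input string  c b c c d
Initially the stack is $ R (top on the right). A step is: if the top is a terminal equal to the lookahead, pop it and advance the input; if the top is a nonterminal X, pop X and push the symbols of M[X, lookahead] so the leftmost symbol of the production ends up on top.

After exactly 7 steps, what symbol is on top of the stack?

     Stack    Input        Action
  1  $ R      c b c c d $  expand R ::= T b Q
  2  $ Q b T  c b c c d $  expand T ::= c
  3  $ Q b c  c b c c d $  match c
  4  $ Q b    b c c d $    match b
  5  $ Q      c c d $      expand Q ::= c T d
  6  $ d T c  c c d $      match c
  7  $ d T    c d $        expand T ::= c
Stack after step 7: $ d c (top = c).

c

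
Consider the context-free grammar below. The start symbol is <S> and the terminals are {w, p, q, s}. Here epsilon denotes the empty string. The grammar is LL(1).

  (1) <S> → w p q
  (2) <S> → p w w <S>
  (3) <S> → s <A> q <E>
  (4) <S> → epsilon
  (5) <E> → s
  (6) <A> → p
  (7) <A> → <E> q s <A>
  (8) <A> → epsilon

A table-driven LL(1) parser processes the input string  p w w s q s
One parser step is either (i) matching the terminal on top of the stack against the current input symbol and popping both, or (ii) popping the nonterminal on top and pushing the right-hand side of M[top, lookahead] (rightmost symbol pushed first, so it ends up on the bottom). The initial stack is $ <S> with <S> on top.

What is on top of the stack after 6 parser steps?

step 1: stack=$ <S>  input=p w w s q s $  — expand <S> → p w w <S>
step 2: stack=$ <S> w w p  input=p w w s q s $  — match p
step 3: stack=$ <S> w w  input=w w s q s $  — match w
step 4: stack=$ <S> w  input=w s q s $  — match w
step 5: stack=$ <S>  input=s q s $  — expand <S> → s <A> q <E>
step 6: stack=$ <E> q <A> s  input=s q s $  — match s
Stack after step 6: $ <E> q <A> (top = <A>).

<A>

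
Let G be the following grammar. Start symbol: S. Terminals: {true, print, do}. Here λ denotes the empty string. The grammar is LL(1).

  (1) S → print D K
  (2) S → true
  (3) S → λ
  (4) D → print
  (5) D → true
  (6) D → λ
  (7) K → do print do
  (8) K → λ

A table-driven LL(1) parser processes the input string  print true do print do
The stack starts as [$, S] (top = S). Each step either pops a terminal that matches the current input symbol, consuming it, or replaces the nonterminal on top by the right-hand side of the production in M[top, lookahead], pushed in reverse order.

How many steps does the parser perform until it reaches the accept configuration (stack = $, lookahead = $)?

8

     Stack          Input                     Action
  1  $ S            print true do print do $  expand S → print D K
  2  $ K D print    print true do print do $  match print
  3  $ K D          true do print do $        expand D → true
  4  $ K true       true do print do $        match true
  5  $ K            do print do $             expand K → do print do
  6  $ do print do  do print do $             match do
  7  $ do print     print do $                match print
  8  $ do           do $                      match do
Accept reached after 8 steps.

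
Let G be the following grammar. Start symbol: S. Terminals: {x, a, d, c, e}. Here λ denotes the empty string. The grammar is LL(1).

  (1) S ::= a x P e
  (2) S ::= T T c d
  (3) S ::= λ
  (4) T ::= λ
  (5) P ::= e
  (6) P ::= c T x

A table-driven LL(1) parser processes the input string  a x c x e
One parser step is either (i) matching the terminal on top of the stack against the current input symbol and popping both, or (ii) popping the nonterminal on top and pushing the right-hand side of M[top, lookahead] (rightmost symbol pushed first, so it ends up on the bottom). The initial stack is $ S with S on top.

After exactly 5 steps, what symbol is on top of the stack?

T

     Stack      Input        Action
  1  $ S        a x c x e $  expand S ::= a x P e
  2  $ e P x a  a x c x e $  match a
  3  $ e P x    x c x e $    match x
  4  $ e P      c x e $      expand P ::= c T x
  5  $ e x T c  c x e $      match c
Stack after step 5: $ e x T (top = T).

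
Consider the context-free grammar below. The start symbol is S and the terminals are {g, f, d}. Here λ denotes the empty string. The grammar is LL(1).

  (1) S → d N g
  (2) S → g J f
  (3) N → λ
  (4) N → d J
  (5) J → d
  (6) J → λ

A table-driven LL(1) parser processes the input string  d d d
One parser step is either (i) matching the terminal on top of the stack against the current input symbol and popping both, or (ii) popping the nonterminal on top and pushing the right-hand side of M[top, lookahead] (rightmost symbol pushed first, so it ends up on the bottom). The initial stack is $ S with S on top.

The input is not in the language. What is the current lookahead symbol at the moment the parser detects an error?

$

     Stack    Input    Action
  1  $ S      d d d $  expand S → d N g
  2  $ g N d  d d d $  match d
  3  $ g N    d d $    expand N → d J
  4  $ g J d  d d $    match d
  5  $ g J    d $      expand J → d
  6  $ g d    d $      match d
  7  $ g      $        error: top is terminal g but lookahead is $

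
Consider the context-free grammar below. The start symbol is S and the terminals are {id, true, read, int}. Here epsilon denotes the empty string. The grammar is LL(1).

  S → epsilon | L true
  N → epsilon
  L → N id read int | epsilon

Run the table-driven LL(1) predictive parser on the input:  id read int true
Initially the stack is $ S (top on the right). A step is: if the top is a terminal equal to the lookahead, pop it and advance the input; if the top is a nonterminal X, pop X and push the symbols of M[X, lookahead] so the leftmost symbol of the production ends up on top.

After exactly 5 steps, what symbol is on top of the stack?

int

step 1: stack=$ S  input=id read int true $  — expand S → L true
step 2: stack=$ true L  input=id read int true $  — expand L → N id read int
step 3: stack=$ true int read id N  input=id read int true $  — expand N → epsilon
step 4: stack=$ true int read id  input=id read int true $  — match id
step 5: stack=$ true int read  input=read int true $  — match read
Stack after step 5: $ true int (top = int).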